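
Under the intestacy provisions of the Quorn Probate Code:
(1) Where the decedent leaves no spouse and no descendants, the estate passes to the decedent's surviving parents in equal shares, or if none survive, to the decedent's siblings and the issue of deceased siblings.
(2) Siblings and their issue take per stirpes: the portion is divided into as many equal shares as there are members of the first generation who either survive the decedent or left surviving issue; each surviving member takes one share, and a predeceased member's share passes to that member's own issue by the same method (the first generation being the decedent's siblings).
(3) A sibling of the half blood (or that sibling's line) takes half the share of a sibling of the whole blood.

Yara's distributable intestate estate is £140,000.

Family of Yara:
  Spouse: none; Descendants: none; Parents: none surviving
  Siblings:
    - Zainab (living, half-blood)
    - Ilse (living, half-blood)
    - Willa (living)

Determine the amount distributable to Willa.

Willa receives £70,000.

The entire £140,000 passes to the siblings and their issue.
Counting each half-blood sibling's line as half a unit, there are 2 units in £140,000, so one unit is £70,000. Whole-blood lines (Willa) take £70,000 each; half-blood lines (Zainab and Ilse) take £35,000 each.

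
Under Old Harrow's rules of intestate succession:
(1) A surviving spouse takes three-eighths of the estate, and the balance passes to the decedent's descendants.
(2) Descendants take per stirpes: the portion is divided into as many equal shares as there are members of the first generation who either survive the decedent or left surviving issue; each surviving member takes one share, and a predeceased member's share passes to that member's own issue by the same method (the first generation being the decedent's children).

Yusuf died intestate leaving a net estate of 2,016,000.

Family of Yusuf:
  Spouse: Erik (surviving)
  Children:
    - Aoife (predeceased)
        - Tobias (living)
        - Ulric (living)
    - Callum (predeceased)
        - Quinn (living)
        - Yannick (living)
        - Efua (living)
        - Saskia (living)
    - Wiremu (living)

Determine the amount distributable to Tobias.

Tobias receives 210,000.

Erik takes three-eighths of 2,016,000 = 756,000. The remaining 1,260,000 passes to the descendants.
The descendants' portion (1,260,000) is divided into 3 shares of 420,000: Wiremu takes 420,000; Aoife's 420,000 share passes to Aoife's issue; Callum's 420,000 share passes to Callum's issue.
Aoife's share (420,000) is divided into 2 shares of 210,000: Tobias and Ulric each take 210,000.
Callum's share (420,000) is divided into 4 shares of 105,000: Quinn, Yannick, Efua, and Saskia each take 105,000.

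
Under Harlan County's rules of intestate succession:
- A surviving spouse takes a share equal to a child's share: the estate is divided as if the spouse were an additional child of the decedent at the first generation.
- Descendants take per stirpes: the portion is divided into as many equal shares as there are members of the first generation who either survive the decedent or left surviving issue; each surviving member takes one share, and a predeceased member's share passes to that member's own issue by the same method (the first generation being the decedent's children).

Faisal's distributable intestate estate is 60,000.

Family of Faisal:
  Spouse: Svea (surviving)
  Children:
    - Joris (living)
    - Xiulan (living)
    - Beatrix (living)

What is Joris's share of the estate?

Joris receives 15,000.

The spouse counts as an additional share at the children's level, so there are 4 primary shares of 15,000. Svea takes one such share (15,000).
The children's combined portion (45,000) is divided into 3 shares of 15,000: Joris, Xiulan, and Beatrix each take 15,000.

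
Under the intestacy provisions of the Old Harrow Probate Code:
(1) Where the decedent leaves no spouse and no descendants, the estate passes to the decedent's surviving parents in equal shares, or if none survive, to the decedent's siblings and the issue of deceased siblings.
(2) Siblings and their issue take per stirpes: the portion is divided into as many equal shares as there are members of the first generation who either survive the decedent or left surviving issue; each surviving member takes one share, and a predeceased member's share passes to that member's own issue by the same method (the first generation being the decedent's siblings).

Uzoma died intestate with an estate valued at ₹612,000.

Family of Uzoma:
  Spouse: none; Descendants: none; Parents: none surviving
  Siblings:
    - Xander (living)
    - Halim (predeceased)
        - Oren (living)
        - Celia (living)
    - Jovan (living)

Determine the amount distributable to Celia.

Celia receives ₹102,000.

The entire ₹612,000 passes to the siblings and their issue.
That amount (₹612,000) is divided into 3 shares of ₹204,000: Xander and Jovan each take ₹204,000; Halim's ₹204,000 share passes to Halim's issue.
Halim's share (₹204,000) is divided into 2 shares of ₹102,000: Oren and Celia each take ₹102,000.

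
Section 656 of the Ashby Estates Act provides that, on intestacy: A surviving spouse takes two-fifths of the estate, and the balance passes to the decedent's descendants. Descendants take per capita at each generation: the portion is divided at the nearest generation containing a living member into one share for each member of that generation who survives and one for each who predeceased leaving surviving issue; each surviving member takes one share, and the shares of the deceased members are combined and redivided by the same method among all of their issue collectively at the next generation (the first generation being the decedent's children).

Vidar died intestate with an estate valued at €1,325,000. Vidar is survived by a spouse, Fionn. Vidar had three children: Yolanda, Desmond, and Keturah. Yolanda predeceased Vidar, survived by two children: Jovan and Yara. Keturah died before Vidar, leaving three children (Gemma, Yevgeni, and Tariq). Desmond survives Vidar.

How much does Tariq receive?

Fionn takes two-fifths of €1,325,000 = €530,000. The remaining €795,000 passes to the descendants.
The descendants' portion (€795,000) is divided at the children's generation into 3 shares of €265,000. Desmond takes €265,000. The 2 shares of the deceased (Yolanda and Keturah) are combined into a pool of €530,000.
That pool (€530,000) is divided at the grandchildren's generation equally among Jovan, Yara, Gemma, Yevgeni, and Tariq: €106,000 each.

Tariq receives €106,000.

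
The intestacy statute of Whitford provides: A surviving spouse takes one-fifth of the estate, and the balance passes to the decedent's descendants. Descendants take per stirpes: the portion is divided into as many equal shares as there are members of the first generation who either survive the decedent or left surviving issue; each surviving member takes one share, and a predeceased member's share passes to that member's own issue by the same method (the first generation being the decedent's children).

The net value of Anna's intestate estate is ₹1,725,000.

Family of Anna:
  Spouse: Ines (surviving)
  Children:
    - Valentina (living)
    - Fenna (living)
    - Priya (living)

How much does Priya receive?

Priya receives ₹460,000.

Ines takes one-fifth of ₹1,725,000 = ₹345,000. The remaining ₹1,380,000 passes to the descendants.
The descendants' portion (₹1,380,000) is divided into 3 shares of ₹460,000: Valentina, Fenna, and Priya each take ₹460,000.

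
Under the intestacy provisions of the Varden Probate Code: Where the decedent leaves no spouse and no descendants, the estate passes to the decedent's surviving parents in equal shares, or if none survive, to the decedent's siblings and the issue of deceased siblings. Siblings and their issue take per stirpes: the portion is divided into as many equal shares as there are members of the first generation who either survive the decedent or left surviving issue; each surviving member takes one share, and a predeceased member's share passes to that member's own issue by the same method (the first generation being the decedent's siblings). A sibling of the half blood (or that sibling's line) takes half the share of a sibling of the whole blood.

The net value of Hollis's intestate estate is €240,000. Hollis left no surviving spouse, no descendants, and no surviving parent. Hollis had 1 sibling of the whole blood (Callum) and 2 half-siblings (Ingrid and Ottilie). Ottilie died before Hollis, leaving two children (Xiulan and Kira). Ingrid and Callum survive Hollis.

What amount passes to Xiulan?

The entire €240,000 passes to the siblings and their issue.
Counting each half-blood sibling's line as half a unit, there are 2 units in €240,000, so one unit is €120,000. Whole-blood lines (Callum) take €120,000 each; half-blood lines (Ingrid and Ottilie) take €60,000 each.
Ottilie's share (€60,000) is divided into 2 shares of €30,000: Xiulan and Kira each take €30,000.

Xiulan receives €30,000.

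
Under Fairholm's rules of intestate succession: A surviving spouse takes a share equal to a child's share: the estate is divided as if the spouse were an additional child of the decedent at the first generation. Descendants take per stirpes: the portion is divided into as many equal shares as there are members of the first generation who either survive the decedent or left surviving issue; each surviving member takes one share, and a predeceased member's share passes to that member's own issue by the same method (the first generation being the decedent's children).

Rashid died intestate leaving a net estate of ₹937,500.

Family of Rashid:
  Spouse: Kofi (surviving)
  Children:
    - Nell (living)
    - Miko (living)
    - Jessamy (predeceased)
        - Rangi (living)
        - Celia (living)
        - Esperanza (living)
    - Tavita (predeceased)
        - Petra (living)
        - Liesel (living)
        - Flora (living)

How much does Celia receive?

Celia receives ₹62,500.

The spouse counts as an additional share at the children's level, so there are 5 primary shares of ₹187,500. Kofi takes one such share (₹187,500).
The children's combined portion (₹750,000) is divided into 4 shares of ₹187,500: Nell and Miko each take ₹187,500; Jessamy's ₹187,500 share passes to Jessamy's issue; Tavita's ₹187,500 share passes to Tavita's issue.
Jessamy's share (₹187,500) is divided into 3 shares of ₹62,500: Rangi, Celia, and Esperanza each take ₹62,500.
Tavita's share (₹187,500) is divided into 3 shares of ₹62,500: Petra, Liesel, and Flora each take ₹62,500.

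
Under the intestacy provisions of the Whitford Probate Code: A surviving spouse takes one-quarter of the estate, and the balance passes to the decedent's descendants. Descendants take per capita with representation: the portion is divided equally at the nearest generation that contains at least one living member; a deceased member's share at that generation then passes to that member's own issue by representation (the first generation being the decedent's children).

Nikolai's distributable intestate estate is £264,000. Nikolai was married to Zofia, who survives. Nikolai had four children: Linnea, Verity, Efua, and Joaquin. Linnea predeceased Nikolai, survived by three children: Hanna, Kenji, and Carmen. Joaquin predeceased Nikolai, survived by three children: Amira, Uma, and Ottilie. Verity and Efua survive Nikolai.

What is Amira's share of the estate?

Zofia takes one-quarter of £264,000 = £66,000. The remaining £198,000 passes to the descendants.
The descendants' portion (£198,000) is divided into 4 shares of £49,500: Verity and Efua each take £49,500; Linnea's £49,500 share passes to Linnea's issue; Joaquin's £49,500 share passes to Joaquin's issue.
Linnea's share (£49,500) is divided into 3 shares of £16,500: Hanna, Kenji, and Carmen each take £16,500.
Joaquin's share (£49,500) is divided into 3 shares of £16,500: Amira, Uma, and Ottilie each take £16,500.

Amira receives £16,500.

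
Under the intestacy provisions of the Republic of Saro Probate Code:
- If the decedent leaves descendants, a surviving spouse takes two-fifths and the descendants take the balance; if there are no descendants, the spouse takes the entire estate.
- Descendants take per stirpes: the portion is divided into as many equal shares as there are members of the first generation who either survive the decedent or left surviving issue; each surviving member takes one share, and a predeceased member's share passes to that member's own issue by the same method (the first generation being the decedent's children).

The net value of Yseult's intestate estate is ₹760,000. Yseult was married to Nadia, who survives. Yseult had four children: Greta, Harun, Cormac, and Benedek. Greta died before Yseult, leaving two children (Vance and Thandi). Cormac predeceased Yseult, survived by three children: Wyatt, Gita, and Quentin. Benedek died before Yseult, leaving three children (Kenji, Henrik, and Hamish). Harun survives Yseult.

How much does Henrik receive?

Henrik receives ₹38,000.

Nadia takes two-fifths of ₹760,000 = ₹304,000. The remaining ₹456,000 passes to the descendants.
The descendants' portion (₹456,000) is divided into 4 shares of ₹114,000: Harun takes ₹114,000; Greta's ₹114,000 share passes to Greta's issue; Cormac's ₹114,000 share passes to Cormac's issue; Benedek's ₹114,000 share passes to Benedek's issue.
Greta's share (₹114,000) is divided into 2 shares of ₹57,000: Vance and Thandi each take ₹57,000.
Cormac's share (₹114,000) is divided into 3 shares of ₹38,000: Wyatt, Gita, and Quentin each take ₹38,000.
Benedek's share (₹114,000) is divided into 3 shares of ₹38,000: Kenji, Henrik, and Hamish each take ₹38,000.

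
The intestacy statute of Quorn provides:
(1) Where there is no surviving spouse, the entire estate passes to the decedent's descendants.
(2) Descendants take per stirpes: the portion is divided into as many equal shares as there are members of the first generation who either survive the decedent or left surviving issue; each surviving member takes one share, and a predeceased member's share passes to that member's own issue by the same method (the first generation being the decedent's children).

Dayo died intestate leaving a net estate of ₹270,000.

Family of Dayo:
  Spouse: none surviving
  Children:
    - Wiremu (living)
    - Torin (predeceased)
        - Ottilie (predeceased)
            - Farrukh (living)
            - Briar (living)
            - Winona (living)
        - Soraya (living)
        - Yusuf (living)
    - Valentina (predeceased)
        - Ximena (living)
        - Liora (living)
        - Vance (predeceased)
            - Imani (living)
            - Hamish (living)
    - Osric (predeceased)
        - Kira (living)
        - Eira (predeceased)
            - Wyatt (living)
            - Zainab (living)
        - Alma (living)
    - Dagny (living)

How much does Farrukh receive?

The entire ₹270,000 passes to the descendants.
That amount (₹270,000) is divided into 5 shares of ₹54,000: Wiremu and Dagny each take ₹54,000; Torin's ₹54,000 share passes to Torin's issue; Valentina's ₹54,000 share passes to Valentina's issue; Osric's ₹54,000 share passes to Osric's issue.
Torin's share (₹54,000) is divided into 3 shares of ₹18,000: Soraya and Yusuf each take ₹18,000; Ottilie's ₹18,000 share passes to Ottilie's issue.
Ottilie's share (₹18,000) is divided into 3 shares of ₹6,000: Farrukh, Briar, and Winona each take ₹6,000.
Valentina's share (₹54,000) is divided into 3 shares of ₹18,000: Ximena and Liora each take ₹18,000; Vance's ₹18,000 share passes to Vance's issue.
Vance's share (₹18,000) is divided into 2 shares of ₹9,000: Imani and Hamish each take ₹9,000.
Osric's share (₹54,000) is divided into 3 shares of ₹18,000: Kira and Alma each take ₹18,000; Eira's ₹18,000 share passes to Eira's issue.
Eira's share (₹18,000) is divided into 2 shares of ₹9,000: Wyatt and Zainab each take ₹9,000.

Farrukh receives ₹6,000.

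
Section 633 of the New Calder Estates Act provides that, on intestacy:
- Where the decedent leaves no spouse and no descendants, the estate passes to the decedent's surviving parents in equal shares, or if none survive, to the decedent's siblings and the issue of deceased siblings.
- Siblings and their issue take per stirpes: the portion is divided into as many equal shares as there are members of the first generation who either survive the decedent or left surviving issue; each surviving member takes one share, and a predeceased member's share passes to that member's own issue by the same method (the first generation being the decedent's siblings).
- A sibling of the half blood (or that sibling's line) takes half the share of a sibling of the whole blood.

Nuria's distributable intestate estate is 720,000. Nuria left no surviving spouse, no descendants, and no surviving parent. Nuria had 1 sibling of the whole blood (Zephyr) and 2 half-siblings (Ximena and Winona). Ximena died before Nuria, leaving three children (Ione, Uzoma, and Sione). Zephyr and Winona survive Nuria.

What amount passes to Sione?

Sione receives 60,000.

The entire 720,000 passes to the siblings and their issue.
Counting each half-blood sibling's line as half a unit, there are 2 units in 720,000, so one unit is 360,000. Whole-blood lines (Zephyr) take 360,000 each; half-blood lines (Ximena and Winona) take 180,000 each.
Ximena's share (180,000) is divided into 3 shares of 60,000: Ione, Uzoma, and Sione each take 60,000.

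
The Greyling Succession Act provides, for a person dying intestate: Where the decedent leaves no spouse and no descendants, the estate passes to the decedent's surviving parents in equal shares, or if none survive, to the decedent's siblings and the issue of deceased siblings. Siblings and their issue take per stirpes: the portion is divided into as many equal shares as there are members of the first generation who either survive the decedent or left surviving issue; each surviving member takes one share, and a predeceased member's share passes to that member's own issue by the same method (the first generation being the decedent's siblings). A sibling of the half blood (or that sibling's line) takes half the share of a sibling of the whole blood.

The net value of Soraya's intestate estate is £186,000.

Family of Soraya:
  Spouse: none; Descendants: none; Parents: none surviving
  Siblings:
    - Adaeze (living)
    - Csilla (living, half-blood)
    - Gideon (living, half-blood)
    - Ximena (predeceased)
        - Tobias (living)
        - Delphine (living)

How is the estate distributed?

The entire £186,000 passes to the siblings and their issue.
Counting each half-blood sibling's line as half a unit, there are 3 units in £186,000, so one unit is £62,000. Whole-blood lines (Adaeze and Ximena) take £62,000 each; half-blood lines (Csilla and Gideon) take £31,000 each.
Ximena's share (£62,000) is divided into 2 shares of £31,000: Tobias and Delphine each take £31,000.

Adaeze: £62,000; Csilla: £31,000; Gideon: £31,000; Tobias: £31,000; Delphine: £31,000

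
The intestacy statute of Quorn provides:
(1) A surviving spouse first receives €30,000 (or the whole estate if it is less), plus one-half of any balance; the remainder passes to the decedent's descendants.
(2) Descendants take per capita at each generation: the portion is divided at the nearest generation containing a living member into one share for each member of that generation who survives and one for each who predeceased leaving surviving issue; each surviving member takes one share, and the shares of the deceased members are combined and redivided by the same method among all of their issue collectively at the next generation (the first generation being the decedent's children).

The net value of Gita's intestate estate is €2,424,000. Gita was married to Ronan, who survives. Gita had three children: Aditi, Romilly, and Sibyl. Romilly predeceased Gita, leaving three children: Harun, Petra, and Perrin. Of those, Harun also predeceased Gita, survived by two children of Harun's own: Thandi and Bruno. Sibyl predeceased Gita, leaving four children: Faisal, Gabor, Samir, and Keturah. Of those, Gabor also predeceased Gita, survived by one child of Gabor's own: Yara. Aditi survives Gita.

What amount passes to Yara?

Yara receives €76,000.

Ronan first takes €30,000, leaving a balance of €2,394,000. Ronan then takes one-half of the balance (€1,197,000), for a total of €1,227,000. The remaining €1,197,000 passes to the descendants.
The descendants' portion (€1,197,000) is divided at the children's generation into 3 shares of €399,000. Aditi takes €399,000. The 2 shares of the deceased (Romilly and Sibyl) are combined into a pool of €798,000.
That pool (€798,000) is divided at the grandchildren's generation into 7 shares of €114,000. Petra, Perrin, Faisal, Samir, and Keturah each take €114,000. The 2 shares of the deceased (Harun and Gabor) are combined into a pool of €228,000.
That pool (€228,000) is divided at the great-grandchildren's generation equally among Thandi, Bruno, and Yara: €76,000 each.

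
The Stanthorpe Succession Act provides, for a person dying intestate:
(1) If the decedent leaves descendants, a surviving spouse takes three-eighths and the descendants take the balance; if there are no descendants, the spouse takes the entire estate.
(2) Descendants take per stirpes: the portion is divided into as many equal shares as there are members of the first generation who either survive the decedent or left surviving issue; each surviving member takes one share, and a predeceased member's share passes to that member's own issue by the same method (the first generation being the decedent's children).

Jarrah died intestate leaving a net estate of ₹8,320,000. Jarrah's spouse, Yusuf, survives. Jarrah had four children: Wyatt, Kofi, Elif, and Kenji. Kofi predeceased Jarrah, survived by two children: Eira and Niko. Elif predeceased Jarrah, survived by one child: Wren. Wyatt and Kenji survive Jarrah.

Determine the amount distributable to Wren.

Yusuf takes three-eighths of ₹8,320,000 = ₹3,120,000. The remaining ₹5,200,000 passes to the descendants.
The descendants' portion (₹5,200,000) is divided into 4 shares of ₹1,300,000: Wyatt and Kenji each take ₹1,300,000; Kofi's ₹1,300,000 share passes to Kofi's issue; Elif's ₹1,300,000 share passes to Elif's issue.
Kofi's share (₹1,300,000) is divided into 2 shares of ₹650,000: Eira and Niko each take ₹650,000.
Elif's share (₹1,300,000) passes entirely to Wren.

Wren receives ₹1,300,000.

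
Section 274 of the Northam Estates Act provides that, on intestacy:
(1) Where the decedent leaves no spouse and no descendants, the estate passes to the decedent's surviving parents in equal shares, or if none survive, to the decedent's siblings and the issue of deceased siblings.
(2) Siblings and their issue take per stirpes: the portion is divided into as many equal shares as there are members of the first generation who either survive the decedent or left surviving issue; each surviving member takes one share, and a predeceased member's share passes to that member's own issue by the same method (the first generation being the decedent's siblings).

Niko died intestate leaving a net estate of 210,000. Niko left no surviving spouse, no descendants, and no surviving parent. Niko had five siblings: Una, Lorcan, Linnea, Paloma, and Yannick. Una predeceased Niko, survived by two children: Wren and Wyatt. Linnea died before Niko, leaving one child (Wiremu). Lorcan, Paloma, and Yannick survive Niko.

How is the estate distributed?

Wren: 21,000; Wyatt: 21,000; Lorcan: 42,000; Wiremu: 42,000; Paloma: 42,000; Yannick: 42,000

The entire 210,000 passes to the siblings and their issue.
That amount (210,000) is divided into 5 shares of 42,000: Lorcan, Paloma, and Yannick each take 42,000; Una's 42,000 share passes to Una's issue; Linnea's 42,000 share passes to Linnea's issue.
Una's share (42,000) is divided into 2 shares of 21,000: Wren and Wyatt each take 21,000.
Linnea's share (42,000) passes entirely to Wiremu.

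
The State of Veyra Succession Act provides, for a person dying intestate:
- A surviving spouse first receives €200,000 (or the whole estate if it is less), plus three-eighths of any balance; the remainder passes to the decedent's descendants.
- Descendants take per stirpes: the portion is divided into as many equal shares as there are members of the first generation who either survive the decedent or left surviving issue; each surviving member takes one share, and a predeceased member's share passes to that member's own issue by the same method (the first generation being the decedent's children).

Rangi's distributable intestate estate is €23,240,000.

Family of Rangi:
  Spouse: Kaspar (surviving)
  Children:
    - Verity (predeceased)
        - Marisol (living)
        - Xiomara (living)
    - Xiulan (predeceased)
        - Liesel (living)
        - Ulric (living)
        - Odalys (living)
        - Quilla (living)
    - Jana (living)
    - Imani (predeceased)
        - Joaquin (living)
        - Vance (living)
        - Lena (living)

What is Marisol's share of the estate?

Marisol receives €1,800,000.

Kaspar first takes €200,000, leaving a balance of €23,040,000. Kaspar then takes three-eighths of the balance (€8,640,000), for a total of €8,840,000. The remaining €14,400,000 passes to the descendants.
The descendants' portion (€14,400,000) is divided into 4 shares of €3,600,000: Jana takes €3,600,000; Verity's €3,600,000 share passes to Verity's issue; Xiulan's €3,600,000 share passes to Xiulan's issue; Imani's €3,600,000 share passes to Imani's issue.
Verity's share (€3,600,000) is divided into 2 shares of €1,800,000: Marisol and Xiomara each take €1,800,000.
Xiulan's share (€3,600,000) is divided into 4 shares of €900,000: Liesel, Ulric, Odalys, and Quilla each take €900,000.
Imani's share (€3,600,000) is divided into 3 shares of €1,200,000: Joaquin, Vance, and Lena each take €1,200,000.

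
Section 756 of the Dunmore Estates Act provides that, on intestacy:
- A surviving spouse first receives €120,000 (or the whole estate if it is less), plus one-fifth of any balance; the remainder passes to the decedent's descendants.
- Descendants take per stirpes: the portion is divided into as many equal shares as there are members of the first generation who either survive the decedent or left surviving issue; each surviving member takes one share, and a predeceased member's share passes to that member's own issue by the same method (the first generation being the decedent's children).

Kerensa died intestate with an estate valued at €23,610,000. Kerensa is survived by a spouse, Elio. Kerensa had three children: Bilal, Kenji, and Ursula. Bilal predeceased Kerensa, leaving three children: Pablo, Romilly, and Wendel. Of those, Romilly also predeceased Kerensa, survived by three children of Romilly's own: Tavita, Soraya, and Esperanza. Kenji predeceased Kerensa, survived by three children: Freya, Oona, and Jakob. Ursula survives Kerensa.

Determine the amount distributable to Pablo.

Elio first takes €120,000, leaving a balance of €23,490,000. Elio then takes one-fifth of the balance (€4,698,000), for a total of €4,818,000. The remaining €18,792,000 passes to the descendants.
The descendants' portion (€18,792,000) is divided into 3 shares of €6,264,000: Ursula takes €6,264,000; Bilal's €6,264,000 share passes to Bilal's issue; Kenji's €6,264,000 share passes to Kenji's issue.
Bilal's share (€6,264,000) is divided into 3 shares of €2,088,000: Pablo and Wendel each take €2,088,000; Romilly's €2,088,000 share passes to Romilly's issue.
Romilly's share (€2,088,000) is divided into 3 shares of €696,000: Tavita, Soraya, and Esperanza each take €696,000.
Kenji's share (€6,264,000) is divided into 3 shares of €2,088,000: Freya, Oona, and Jakob each take €2,088,000.

Pablo receives €2,088,000.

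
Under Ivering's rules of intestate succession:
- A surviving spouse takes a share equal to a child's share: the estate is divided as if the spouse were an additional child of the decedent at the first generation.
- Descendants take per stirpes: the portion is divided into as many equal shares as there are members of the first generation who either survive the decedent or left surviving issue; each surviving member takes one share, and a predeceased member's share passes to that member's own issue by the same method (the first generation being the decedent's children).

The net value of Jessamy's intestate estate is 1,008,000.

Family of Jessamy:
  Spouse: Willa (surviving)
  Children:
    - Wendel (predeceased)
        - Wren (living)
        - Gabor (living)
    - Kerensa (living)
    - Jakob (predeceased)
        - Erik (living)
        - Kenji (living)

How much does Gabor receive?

The spouse counts as an additional share at the children's level, so there are 4 primary shares of 252,000. Willa takes one such share (252,000).
The children's combined portion (756,000) is divided into 3 shares of 252,000: Kerensa takes 252,000; Wendel's 252,000 share passes to Wendel's issue; Jakob's 252,000 share passes to Jakob's issue.
Wendel's share (252,000) is divided into 2 shares of 126,000: Wren and Gabor each take 126,000.
Jakob's share (252,000) is divided into 2 shares of 126,000: Erik and Kenji each take 126,000.

Gabor receives 126,000.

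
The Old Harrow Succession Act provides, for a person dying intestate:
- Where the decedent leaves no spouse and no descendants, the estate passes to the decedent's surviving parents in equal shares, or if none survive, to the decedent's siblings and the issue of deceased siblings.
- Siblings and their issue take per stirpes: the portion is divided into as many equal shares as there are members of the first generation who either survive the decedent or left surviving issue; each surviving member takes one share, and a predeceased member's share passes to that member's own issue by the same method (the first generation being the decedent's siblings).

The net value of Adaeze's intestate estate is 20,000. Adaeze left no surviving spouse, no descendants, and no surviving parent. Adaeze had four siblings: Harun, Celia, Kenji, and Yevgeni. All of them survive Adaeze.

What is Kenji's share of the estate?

The entire 20,000 passes to the siblings and their issue.
That amount (20,000) is divided into 4 shares of 5,000: Harun, Celia, Kenji, and Yevgeni each take 5,000.

Kenji receives 5,000.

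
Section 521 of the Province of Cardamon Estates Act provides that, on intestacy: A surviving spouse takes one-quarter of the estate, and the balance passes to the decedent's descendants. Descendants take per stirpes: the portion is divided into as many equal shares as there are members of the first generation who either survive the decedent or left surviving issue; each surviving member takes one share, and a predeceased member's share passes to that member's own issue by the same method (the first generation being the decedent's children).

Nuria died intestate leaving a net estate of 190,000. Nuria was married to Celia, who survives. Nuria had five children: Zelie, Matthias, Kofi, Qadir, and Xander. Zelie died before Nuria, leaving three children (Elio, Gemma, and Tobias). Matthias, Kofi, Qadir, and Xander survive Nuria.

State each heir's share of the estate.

Celia: 47,500; Elio: 9,500; Gemma: 9,500; Tobias: 9,500; Matthias: 28,500; Kofi: 28,500; Qadir: 28,500; Xander: 28,500

Celia takes one-quarter of 190,000 = 47,500. The remaining 142,500 passes to the descendants.
The descendants' portion (142,500) is divided into 5 shares of 28,500: Matthias, Kofi, Qadir, and Xander each take 28,500; Zelie's 28,500 share passes to Zelie's issue.
Zelie's share (28,500) is divided into 3 shares of 9,500: Elio, Gemma, and Tobias each take 9,500.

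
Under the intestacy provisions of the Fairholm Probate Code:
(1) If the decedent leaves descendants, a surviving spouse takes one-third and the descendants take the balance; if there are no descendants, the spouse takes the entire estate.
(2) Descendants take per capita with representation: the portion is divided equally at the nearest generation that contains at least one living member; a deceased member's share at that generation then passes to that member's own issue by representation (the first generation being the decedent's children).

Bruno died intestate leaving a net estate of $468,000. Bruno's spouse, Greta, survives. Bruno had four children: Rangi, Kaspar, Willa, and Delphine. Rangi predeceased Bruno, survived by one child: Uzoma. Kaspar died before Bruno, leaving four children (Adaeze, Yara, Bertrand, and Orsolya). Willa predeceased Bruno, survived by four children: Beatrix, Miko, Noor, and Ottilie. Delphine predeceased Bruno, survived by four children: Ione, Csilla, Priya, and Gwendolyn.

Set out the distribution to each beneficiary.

Greta takes one-third of $468,000 = $156,000. The remaining $312,000 passes to the descendants.
No child survives, so the initial division is made at the grandchildren's generation.
The descendants' portion ($312,000) is divided into 13 shares of $24,000: Uzoma, Adaeze, Yara, Bertrand, Orsolya, Beatrix, Miko, Noor, Ottilie, Ione, Csilla, Priya, and Gwendolyn each take $24,000.

Greta: $156,000; Uzoma: $24,000; Adaeze: $24,000; Yara: $24,000; Bertrand: $24,000; Orsolya: $24,000; Beatrix: $24,000; Miko: $24,000; Noor: $24,000; Ottilie: $24,000; Ione: $24,000; Csilla: $24,000; Priya: $24,000; Gwendolyn: $24,000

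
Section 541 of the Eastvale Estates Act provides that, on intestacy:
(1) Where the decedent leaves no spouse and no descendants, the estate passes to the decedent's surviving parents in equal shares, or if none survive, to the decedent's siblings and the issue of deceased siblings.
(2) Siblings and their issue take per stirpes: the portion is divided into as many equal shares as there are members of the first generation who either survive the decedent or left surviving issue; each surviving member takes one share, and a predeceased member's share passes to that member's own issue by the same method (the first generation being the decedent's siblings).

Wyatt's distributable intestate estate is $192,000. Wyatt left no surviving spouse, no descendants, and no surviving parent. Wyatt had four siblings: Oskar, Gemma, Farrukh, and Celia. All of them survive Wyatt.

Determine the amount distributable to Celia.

The entire $192,000 passes to the siblings and their issue.
That amount ($192,000) is divided into 4 shares of $48,000: Oskar, Gemma, Farrukh, and Celia each take $48,000.

Celia receives $48,000.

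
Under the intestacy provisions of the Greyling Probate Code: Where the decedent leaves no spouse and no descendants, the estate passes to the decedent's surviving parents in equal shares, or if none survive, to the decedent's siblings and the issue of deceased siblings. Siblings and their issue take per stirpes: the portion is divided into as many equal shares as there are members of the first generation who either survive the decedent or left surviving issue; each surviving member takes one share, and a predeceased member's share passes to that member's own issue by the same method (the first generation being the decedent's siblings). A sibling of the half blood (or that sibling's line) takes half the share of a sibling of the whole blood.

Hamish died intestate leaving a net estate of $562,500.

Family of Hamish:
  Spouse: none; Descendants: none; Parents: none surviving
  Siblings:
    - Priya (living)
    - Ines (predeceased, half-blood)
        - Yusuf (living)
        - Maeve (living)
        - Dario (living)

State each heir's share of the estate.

The entire $562,500 passes to the siblings and their issue.
Counting each half-blood sibling's line as half a unit, there are 3/2 units in $562,500, so one unit is $375,000. Whole-blood lines (Priya) take $375,000 each; half-blood lines (Ines) take $187,500 each.
Ines's share ($187,500) is divided into 3 shares of $62,500: Yusuf, Maeve, and Dario each take $62,500.

Priya: $375,000; Yusuf: $62,500; Maeve: $62,500; Dario: $62,500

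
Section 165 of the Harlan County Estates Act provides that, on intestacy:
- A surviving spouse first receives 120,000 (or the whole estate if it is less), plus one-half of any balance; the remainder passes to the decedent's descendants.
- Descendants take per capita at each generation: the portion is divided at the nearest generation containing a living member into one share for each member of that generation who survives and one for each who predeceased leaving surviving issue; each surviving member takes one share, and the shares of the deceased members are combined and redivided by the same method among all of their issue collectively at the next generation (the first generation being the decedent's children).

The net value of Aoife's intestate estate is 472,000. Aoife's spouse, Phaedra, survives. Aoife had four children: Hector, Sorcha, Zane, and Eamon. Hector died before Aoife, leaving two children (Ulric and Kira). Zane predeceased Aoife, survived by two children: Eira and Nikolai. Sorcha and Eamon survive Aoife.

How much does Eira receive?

Eira receives 22,000.

Phaedra first takes 120,000, leaving a balance of 352,000. Phaedra then takes one-half of the balance (176,000), for a total of 296,000. The remaining 176,000 passes to the descendants.
The descendants' portion (176,000) is divided at the children's generation into 4 shares of 44,000. Sorcha and Eamon each take 44,000. The 2 shares of the deceased (Hector and Zane) are combined into a pool of 88,000.
That pool (88,000) is divided at the grandchildren's generation equally among Ulric, Kira, Eira, and Nikolai: 22,000 each.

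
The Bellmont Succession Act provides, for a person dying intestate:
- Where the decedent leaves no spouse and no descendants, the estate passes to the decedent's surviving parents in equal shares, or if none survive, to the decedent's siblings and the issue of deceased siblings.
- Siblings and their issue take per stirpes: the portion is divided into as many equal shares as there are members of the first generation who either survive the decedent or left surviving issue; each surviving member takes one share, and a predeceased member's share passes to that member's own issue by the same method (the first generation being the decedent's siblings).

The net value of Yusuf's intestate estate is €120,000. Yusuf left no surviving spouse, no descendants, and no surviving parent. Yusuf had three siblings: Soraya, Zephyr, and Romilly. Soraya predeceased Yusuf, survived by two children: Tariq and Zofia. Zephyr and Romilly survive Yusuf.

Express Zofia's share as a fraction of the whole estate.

Zofia receives 1/6 of the estate.

The entire €120,000 passes to the siblings and their issue.
That amount (€120,000) is divided into 3 shares of €40,000: Zephyr and Romilly each take €40,000; Soraya's €40,000 share passes to Soraya's issue.
Soraya's share (€40,000) is divided into 2 shares of €20,000: Tariq and Zofia each take €20,000.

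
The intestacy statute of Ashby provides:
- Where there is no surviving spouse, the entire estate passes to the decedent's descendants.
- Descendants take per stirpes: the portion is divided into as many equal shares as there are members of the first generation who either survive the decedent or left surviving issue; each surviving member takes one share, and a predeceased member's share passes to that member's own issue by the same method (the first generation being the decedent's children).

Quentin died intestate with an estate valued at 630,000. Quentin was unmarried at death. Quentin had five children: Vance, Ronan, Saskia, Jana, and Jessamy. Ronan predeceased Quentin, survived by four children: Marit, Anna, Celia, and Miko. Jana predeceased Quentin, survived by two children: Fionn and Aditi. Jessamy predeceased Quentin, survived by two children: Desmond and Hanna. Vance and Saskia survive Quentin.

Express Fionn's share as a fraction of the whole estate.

The entire 630,000 passes to the descendants.
That amount (630,000) is divided into 5 shares of 126,000: Vance and Saskia each take 126,000; Ronan's 126,000 share passes to Ronan's issue; Jana's 126,000 share passes to Jana's issue; Jessamy's 126,000 share passes to Jessamy's issue.
Ronan's share (126,000) is divided into 4 shares of 31,500: Marit, Anna, Celia, and Miko each take 31,500.
Jana's share (126,000) is divided into 2 shares of 63,000: Fionn and Aditi each take 63,000.
Jessamy's share (126,000) is divided into 2 shares of 63,000: Desmond and Hanna each take 63,000.

Fionn receives 1/10 of the estate.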